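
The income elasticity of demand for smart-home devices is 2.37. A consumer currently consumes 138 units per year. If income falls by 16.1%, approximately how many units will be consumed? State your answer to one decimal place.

85.3

%ΔQ ≈ η × %ΔI = 2.37 × (-16.1%) = -38.157%.
New Q ≈ 138 × (1 − 0.38157) = 85.3.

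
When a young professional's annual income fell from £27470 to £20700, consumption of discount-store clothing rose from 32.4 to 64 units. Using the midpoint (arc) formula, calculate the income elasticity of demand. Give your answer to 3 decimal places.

ΔQ = 64 − 32.4 = 31.6; midpoint Q̄ = (32.4 + 64)/2 = 48.2.
ΔI = 20700 − 27470 = -6770; midpoint Ī = (27470 + 20700)/2 = 24085.
η = (ΔQ/Q̄) ÷ (ΔI/Ī) = (31.6/48.2) ÷ (-6770/24085) = -2.332.

-2.332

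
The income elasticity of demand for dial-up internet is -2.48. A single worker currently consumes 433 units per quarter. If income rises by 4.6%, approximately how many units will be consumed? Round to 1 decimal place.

383.6

%ΔQ ≈ η × %ΔI = -2.48 × 4.6% = -11.408%.
New Q ≈ 433 × (1 − 0.11408) = 383.6.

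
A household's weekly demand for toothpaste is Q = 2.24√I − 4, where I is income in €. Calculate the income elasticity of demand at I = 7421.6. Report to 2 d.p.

At I = 7421.6: Q = 188.973.
dQ/dI = 2.24/(2√I) = 0.0130008 at this income.
η = (dQ/dI)·(I/Q) = 0.0130008 × (7421.6/188.973) = 0.51.

0.51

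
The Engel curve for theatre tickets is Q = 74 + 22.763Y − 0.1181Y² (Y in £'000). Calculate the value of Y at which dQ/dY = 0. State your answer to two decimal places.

96.37

dQ/dY = 22.763 − 0.2362Y.
The good is inferior where dQ/dY < 0. Setting dQ/dY = 0 gives Y = 22.763 / 0.2362 = 96.37.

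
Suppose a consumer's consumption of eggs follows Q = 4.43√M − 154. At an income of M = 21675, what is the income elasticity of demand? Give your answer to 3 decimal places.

At M = 21675: Q = 498.204.
dQ/dM = 4.43/(2√M) = 0.0150451 at this income.
η = (dQ/dM)·(M/Q) = 0.0150451 × (21675/498.204) = 0.655.

0.655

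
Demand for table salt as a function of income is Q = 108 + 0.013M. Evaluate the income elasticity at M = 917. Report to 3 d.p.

At M = 917: Q = 119.921.
dQ/dM = 0.013.
η = (dQ/dM)·(M/Q) = 0.013 × (917/119.921) = 0.099.

0.099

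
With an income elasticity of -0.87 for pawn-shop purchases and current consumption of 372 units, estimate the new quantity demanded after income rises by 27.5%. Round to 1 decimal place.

%ΔQ ≈ η × %ΔI = -0.87 × 27.5% = -23.925%.
New Q ≈ 372 × (1 − 0.23925) = 283.0.

283.0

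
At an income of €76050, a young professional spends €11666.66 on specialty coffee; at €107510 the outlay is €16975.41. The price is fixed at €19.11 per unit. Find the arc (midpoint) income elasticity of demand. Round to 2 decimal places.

1.08

With a constant price, Q₁ = 11666.66/19.11 = 610.500 and Q₂ = 16975.41/19.11 = 888.300 (equivalently, work directly with expenditure since P cancels).
Midpoint %ΔQ = (16975.41 − 11666.66)/14321.04 = 0.37070; midpoint %ΔI = (107510 − 76050)/91780 = 0.34278.
η = 0.37070 / 0.34278 = 1.08.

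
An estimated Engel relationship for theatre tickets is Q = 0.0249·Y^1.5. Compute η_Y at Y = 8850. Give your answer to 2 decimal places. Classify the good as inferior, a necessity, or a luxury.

1.50 (luxury)

For Q = A·Y^β the income elasticity is constant and equal to β.
Here β = 1.5, so η = 1.50.
Since η > 1, the good is a luxury.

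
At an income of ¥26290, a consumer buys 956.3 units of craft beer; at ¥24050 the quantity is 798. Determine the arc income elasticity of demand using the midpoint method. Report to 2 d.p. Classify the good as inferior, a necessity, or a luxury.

2.03 (luxury)

ΔQ = 798 − 956.3 = -158.3; midpoint Q̄ = (956.3 + 798)/2 = 877.15.
ΔI = 24050 − 26290 = -2240; midpoint Ī = (26290 + 24050)/2 = 25170.
η = (ΔQ/Q̄) ÷ (ΔI/Ī) = (-158.3/877.15) ÷ (-2240/25170) = 2.03.
η > 1 ⇒ luxury.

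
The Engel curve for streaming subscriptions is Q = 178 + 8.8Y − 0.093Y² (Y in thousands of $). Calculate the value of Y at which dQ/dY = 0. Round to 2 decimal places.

dQ/dY = 8.8 − 0.186Y.
The good is inferior where dQ/dY < 0. Setting dQ/dY = 0 gives Y = 8.8 / 0.186 = 47.31.

47.31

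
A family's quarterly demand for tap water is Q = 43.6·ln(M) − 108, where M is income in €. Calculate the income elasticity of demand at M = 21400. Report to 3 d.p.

At M = 21400: Q = 326.742.
dQ/dM = 43.6/M = 0.00203738 at this income.
η = (dQ/dM)·(M/Q) = 0.00203738 × (21400/326.742) = 0.133.

0.133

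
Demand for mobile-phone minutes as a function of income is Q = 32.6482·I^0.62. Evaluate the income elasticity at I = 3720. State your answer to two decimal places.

0.62

For Q = A·I^β the income elasticity is constant and equal to β.
Here β = 0.62, so η = 0.62.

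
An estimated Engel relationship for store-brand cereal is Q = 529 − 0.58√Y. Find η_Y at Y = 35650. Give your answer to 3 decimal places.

At Y = 35650: Q = 419.489.
dQ/dY = -0.58/(2√Y) = -0.00153592 at this income.
η = (dQ/dY)·(Y/Q) = -0.00153592 × (35650/419.489) = -0.131.

-0.131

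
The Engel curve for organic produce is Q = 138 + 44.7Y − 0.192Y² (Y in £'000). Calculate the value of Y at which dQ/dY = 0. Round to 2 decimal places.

116.41

dQ/dY = 44.7 − 0.384Y.
The good is inferior where dQ/dY < 0. Setting dQ/dY = 0 gives Y = 44.7 / 0.384 = 116.41.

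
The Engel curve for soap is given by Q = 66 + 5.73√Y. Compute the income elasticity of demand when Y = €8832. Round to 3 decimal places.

0.445

At Y = 8832: Q = 604.498.
dQ/dY = 5.73/(2√Y) = 0.0304856 at this income.
η = (dQ/dY)·(Y/Q) = 0.0304856 × (8832/604.498) = 0.445.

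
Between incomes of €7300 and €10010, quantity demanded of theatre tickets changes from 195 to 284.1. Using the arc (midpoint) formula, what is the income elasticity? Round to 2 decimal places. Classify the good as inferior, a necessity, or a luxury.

ΔQ = 284.1 − 195 = 89.1; midpoint Q̄ = (195 + 284.1)/2 = 239.55.
ΔI = 10010 − 7300 = 2710; midpoint Ī = (7300 + 10010)/2 = 8655.
η = (ΔQ/Q̄) ÷ (ΔI/Ī) = (89.1/239.55) ÷ (2710/8655) = 1.19.
η > 1 ⇒ luxury.

1.19 (luxury)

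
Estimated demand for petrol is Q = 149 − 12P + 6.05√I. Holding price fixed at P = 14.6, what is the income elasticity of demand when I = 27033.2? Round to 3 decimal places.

At P = 14.6, I = 27033.2: Q = 968.527.
Holding P constant, ∂Q/∂I = 6.05/(2√I) = 0.0183983.
η_I = (∂Q/∂I)·(I/Q) = 0.0183983 × (27033.2/968.527) = 0.514.

0.514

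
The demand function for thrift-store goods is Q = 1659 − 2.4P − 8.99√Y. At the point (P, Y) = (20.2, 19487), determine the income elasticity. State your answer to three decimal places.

-1.765

At P = 20.2, Y = 19487: Q = 355.553.
Holding P constant, ∂Q/∂Y = -8.99/(2√Y) = -0.0322001.
η_Y = (∂Q/∂Y)·(Y/Q) = -0.0322001 × (19487/355.553) = -1.765.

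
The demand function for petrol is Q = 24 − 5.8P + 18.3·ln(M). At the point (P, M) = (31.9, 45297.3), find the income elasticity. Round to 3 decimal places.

0.520

At P = 31.9, M = 45297.3: Q = 35.174.
Holding P constant, ∂Q/∂M = 18.3/M = 0.000403998.
η_M = (∂Q/∂M)·(M/Q) = 0.000403998 × (45297.3/35.174) = 0.520.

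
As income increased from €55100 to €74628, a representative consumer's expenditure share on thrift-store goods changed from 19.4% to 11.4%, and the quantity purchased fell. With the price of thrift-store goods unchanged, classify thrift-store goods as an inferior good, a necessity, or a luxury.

inferior good

Quantity demanded falls as income rises, so η < 0.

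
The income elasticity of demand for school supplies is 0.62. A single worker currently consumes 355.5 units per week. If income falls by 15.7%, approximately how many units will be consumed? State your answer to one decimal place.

%ΔQ ≈ η × %ΔI = 0.62 × (-15.7%) = -9.734%.
New Q ≈ 355.5 × (1 − 0.09734) = 320.9.

320.9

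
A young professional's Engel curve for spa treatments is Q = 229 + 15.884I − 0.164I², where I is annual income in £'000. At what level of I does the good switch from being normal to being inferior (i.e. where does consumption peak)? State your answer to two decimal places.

dQ/dI = 15.884 − 0.328I.
The good is inferior where dQ/dI < 0. Setting dQ/dI = 0 gives I = 15.884 / 0.328 = 48.43.

48.43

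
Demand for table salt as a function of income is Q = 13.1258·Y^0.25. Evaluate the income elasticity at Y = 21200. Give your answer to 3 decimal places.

0.250

For Q = A·Y^β the income elasticity is constant and equal to β.
Here β = 0.25, so η = 0.250.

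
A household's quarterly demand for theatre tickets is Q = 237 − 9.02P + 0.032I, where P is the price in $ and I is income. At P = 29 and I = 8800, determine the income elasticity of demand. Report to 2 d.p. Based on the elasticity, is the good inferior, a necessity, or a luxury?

1.10 (luxury)

At P = 29, I = 8800: Q = 257.020.
Holding P constant, ∂Q/∂I = 0.032.
η_I = (∂Q/∂I)·(I/Q) = 0.032 × (8800/257.020) = 1.10.
Since η > 1, this is a luxury.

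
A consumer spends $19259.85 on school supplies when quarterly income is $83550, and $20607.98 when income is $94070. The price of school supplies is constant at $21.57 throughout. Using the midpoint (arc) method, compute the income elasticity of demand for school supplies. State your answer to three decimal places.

0.571

With a constant price, Q₁ = 19259.85/21.57 = 892.900 and Q₂ = 20607.98/21.57 = 955.400 (equivalently, work directly with expenditure since P cancels).
Midpoint %ΔQ = (20607.98 − 19259.85)/19933.92 = 0.06763; midpoint %ΔI = (94070 − 83550)/88810 = 0.11846.
η = 0.06763 / 0.11846 = 0.571.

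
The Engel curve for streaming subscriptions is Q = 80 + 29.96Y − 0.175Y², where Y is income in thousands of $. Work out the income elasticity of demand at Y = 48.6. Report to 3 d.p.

0.561

At Y = 48.6: Q = 1122.7130.
dQ/dY = 29.96 − 0.35Y = 12.95000.
η = (dQ/dY)·(Y/Q) = 12.95000 × (48.6/1122.7130) = 0.561.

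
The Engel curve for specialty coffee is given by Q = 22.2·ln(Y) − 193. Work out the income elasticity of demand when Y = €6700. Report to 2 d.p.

8.61

At Y = 6700: Q = 2.579.
dQ/dY = 22.2/Y = 0.00331343 at this income.
η = (dQ/dY)·(Y/Q) = 0.00331343 × (6700/2.579) = 8.61.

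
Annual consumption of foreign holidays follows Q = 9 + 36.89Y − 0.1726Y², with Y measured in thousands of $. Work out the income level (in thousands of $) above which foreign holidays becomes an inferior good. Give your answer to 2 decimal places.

dQ/dY = 36.89 − 0.3452Y.
The good is inferior where dQ/dY < 0. Setting dQ/dY = 0 gives Y = 36.89 / 0.3452 = 106.87.

106.87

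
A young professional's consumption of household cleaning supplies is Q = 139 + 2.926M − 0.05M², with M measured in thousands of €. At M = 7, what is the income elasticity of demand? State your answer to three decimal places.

At M = 7: Q = 157.0320.
dQ/dM = 2.926 − 0.1M = 2.22600.
η = (dQ/dM)·(M/Q) = 2.22600 × (7/157.0320) = 0.099.

0.099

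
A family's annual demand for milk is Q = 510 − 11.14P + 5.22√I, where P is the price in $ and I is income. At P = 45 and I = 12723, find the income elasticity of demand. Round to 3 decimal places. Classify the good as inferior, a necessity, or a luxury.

At P = 45, I = 12723: Q = 597.497.
Holding P constant, ∂Q/∂I = 5.22/(2√I) = 0.0231391.
η_I = (∂Q/∂I)·(I/Q) = 0.0231391 × (12723/597.497) = 0.493.
Since 0 < η < 1, this is a necessity.

0.493 (necessity)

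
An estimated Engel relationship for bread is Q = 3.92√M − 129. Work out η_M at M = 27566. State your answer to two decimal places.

At M = 27566: Q = 521.838.
dQ/dM = 3.92/(2√M) = 0.0118051 at this income.
η = (dQ/dM)·(M/Q) = 0.0118051 × (27566/521.838) = 0.62.

0.62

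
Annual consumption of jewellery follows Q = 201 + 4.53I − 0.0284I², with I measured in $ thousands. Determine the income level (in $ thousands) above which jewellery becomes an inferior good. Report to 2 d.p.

79.75

dQ/dI = 4.53 − 0.0568I.
The good is inferior where dQ/dI < 0. Setting dQ/dI = 0 gives I = 4.53 / 0.0568 = 79.75.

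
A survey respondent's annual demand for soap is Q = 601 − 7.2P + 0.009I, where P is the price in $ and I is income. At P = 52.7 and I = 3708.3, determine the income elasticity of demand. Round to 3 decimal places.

0.131

At P = 52.7, I = 3708.3: Q = 254.935.
Holding P constant, ∂Q/∂I = 0.009.
η_I = (∂Q/∂I)·(I/Q) = 0.009 × (3708.3/254.935) = 0.131.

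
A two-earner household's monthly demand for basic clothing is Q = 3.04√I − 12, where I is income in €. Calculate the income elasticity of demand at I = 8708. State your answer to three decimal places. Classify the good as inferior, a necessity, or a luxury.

At I = 8708: Q = 271.683.
dQ/dI = 3.04/(2√I) = 0.0162886 at this income.
η = (dQ/dI)·(I/Q) = 0.0162886 × (8708/271.683) = 0.522.
Since 0 < η < 1, the good is a necessity.

0.522 (necessity)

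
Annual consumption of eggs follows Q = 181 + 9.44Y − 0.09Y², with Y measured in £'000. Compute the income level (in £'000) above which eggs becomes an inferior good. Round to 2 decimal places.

52.44

dQ/dY = 9.44 − 0.18Y.
The good is inferior where dQ/dY < 0. Setting dQ/dY = 0 gives Y = 9.44 / 0.18 = 52.44.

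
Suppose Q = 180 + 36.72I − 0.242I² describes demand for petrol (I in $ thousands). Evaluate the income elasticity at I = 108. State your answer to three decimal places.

At I = 108: Q = 1323.0720.
dQ/dI = 36.72 − 0.484I = -15.55200.
η = (dQ/dI)·(I/Q) = -15.55200 × (108/1323.0720) = -1.269.

-1.269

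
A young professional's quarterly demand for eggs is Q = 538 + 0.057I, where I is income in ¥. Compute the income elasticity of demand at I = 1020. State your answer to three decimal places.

At I = 1020: Q = 596.140.
dQ/dI = 0.057.
η = (dQ/dI)·(I/Q) = 0.057 × (1020/596.140) = 0.098.

0.098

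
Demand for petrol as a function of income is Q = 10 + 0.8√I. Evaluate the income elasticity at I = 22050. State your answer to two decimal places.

0.46

At I = 22050: Q = 128.794.
dQ/dI = 0.8/(2√I) = 0.00269374 at this income.
η = (dQ/dI)·(I/Q) = 0.00269374 × (22050/128.794) = 0.46.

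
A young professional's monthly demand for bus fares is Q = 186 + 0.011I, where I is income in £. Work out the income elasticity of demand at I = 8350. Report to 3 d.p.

At I = 8350: Q = 277.850.
dQ/dI = 0.011.
η = (dQ/dI)·(I/Q) = 0.011 × (8350/277.850) = 0.331.

0.331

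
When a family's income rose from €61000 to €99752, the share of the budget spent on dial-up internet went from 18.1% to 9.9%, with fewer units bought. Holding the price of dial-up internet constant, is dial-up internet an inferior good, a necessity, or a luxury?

Quantity demanded falls as income rises, so η < 0.

inferior good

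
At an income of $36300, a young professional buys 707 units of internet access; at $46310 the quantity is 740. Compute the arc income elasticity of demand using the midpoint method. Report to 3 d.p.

ΔQ = 740 − 707 = 33; midpoint Q̄ = (707 + 740)/2 = 723.5.
ΔI = 46310 − 36300 = 10010; midpoint Ī = (36300 + 46310)/2 = 41305.
η = (ΔQ/Q̄) ÷ (ΔI/Ī) = (33/723.5) ÷ (10010/41305) = 0.188.

0.188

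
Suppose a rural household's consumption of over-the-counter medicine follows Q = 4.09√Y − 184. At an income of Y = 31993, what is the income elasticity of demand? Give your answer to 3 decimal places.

0.668

At Y = 31993: Q = 547.561.
dQ/dY = 4.09/(2√Y) = 0.0114331 at this income.
η = (dQ/dY)·(Y/Q) = 0.0114331 × (31993/547.561) = 0.668.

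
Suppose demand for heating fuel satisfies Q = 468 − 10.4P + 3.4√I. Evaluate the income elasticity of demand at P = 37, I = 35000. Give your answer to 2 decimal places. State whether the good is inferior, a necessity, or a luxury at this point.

At P = 37, I = 35000: Q = 719.282.
Holding P constant, ∂Q/∂I = 3.4/(2√I) = 0.00908688.
η_I = (∂Q/∂I)·(I/Q) = 0.00908688 × (35000/719.282) = 0.44.
Since 0 < η < 1, this is a necessity.

0.44 (necessity)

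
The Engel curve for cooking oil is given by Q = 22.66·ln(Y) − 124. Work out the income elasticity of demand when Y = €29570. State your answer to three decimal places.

0.207

At Y = 29570: Q = 109.274.
dQ/dY = 22.66/Y = 0.000766317 at this income.
η = (dQ/dY)·(Y/Q) = 0.000766317 × (29570/109.274) = 0.207.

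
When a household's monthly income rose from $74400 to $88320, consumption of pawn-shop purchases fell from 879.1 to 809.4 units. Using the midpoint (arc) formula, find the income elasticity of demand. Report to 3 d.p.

-0.483

ΔQ = 809.4 − 879.1 = -69.7; midpoint Q̄ = (879.1 + 809.4)/2 = 844.25.
ΔI = 88320 − 74400 = 13920; midpoint Ī = (74400 + 88320)/2 = 81360.
η = (ΔQ/Q̄) ÷ (ΔI/Ī) = (-69.7/844.25) ÷ (13920/81360) = -0.483.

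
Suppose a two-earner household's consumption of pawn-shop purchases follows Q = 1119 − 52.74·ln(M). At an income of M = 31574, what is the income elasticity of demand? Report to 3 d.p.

-0.092

At M = 31574: Q = 572.609.
dQ/dM = -52.74/M = -0.00167036 at this income.
η = (dQ/dM)·(M/Q) = -0.00167036 × (31574/572.609) = -0.092.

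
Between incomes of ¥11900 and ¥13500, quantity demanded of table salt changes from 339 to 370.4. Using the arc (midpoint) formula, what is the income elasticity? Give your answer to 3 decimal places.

0.703

ΔQ = 370.4 − 339 = 31.4; midpoint Q̄ = (339 + 370.4)/2 = 354.7.
ΔI = 13500 − 11900 = 1600; midpoint Ī = (11900 + 13500)/2 = 12700.
η = (ΔQ/Q̄) ÷ (ΔI/Ī) = (31.4/354.7) ÷ (1600/12700) = 0.703.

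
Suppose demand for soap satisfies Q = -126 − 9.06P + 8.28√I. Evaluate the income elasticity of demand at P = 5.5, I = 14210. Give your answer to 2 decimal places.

0.61

At P = 5.5, I = 14210: Q = 811.193.
Holding P constant, ∂Q/∂I = 8.28/(2√I) = 0.0347299.
η_I = (∂Q/∂I)·(I/Q) = 0.0347299 × (14210/811.193) = 0.61.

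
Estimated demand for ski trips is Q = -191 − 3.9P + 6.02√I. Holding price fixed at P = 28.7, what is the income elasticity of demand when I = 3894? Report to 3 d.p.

At P = 28.7, I = 3894: Q = 72.730.
Holding P constant, ∂Q/∂I = 6.02/(2√I) = 0.0482357.
η_I = (∂Q/∂I)·(I/Q) = 0.0482357 × (3894/72.730) = 2.583.

2.583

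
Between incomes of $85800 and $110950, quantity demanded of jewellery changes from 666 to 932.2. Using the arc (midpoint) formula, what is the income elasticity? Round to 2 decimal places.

ΔQ = 932.2 − 666 = 266.2; midpoint Q̄ = (666 + 932.2)/2 = 799.1.
ΔI = 110950 − 85800 = 25150; midpoint Ī = (85800 + 110950)/2 = 98375.
η = (ΔQ/Q̄) ÷ (ΔI/Ī) = (266.2/799.1) ÷ (25150/98375) = 1.30.

1.30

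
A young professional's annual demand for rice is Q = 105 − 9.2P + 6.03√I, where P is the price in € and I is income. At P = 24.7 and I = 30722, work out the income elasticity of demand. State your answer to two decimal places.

At P = 24.7, I = 30722: Q = 934.680.
Holding P constant, ∂Q/∂I = 6.03/(2√I) = 0.0172014.
η_I = (∂Q/∂I)·(I/Q) = 0.0172014 × (30722/934.680) = 0.57.

0.57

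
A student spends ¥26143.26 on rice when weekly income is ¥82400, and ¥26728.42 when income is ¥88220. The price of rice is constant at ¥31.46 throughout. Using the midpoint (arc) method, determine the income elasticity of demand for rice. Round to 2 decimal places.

0.32

With a constant price, Q₁ = 26143.26/31.46 = 831.000 and Q₂ = 26728.42/31.46 = 849.600 (equivalently, work directly with expenditure since P cancels).
Midpoint %ΔQ = (26728.42 − 26143.26)/26435.84 = 0.02214; midpoint %ΔI = (88220 − 82400)/85310 = 0.06822.
η = 0.02214 / 0.06822 = 0.32.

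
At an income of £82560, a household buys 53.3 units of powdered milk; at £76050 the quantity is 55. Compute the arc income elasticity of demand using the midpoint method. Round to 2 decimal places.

-0.38

ΔQ = 55 − 53.3 = 1.7; midpoint Q̄ = (53.3 + 55)/2 = 54.15.
ΔI = 76050 − 82560 = -6510; midpoint Ī = (82560 + 76050)/2 = 79305.
η = (ΔQ/Q̄) ÷ (ΔI/Ī) = (1.7/54.15) ÷ (-6510/79305) = -0.38.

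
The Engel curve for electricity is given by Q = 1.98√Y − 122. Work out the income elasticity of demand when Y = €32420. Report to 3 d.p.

At Y = 32420: Q = 234.510.
dQ/dY = 1.98/(2√Y) = 0.0054983 at this income.
η = (dQ/dY)·(Y/Q) = 0.0054983 × (32420/234.510) = 0.760.

0.760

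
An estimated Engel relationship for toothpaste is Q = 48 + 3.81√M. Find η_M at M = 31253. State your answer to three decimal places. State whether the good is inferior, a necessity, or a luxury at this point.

At M = 31253: Q = 721.552.
dQ/dM = 3.81/(2√M) = 0.0107758 at this income.
η = (dQ/dM)·(M/Q) = 0.0107758 × (31253/721.552) = 0.467.
Since 0 < η < 1, the good is a necessity.

0.467 (necessity)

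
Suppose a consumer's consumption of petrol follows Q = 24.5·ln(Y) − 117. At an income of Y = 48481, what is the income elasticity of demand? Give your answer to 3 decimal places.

0.166

At Y = 48481: Q = 147.329.
dQ/dY = 24.5/Y = 0.000505353 at this income.
η = (dQ/dY)·(Y/Q) = 0.000505353 × (48481/147.329) = 0.166.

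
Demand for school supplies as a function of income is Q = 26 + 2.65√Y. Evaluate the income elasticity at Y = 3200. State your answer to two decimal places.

At Y = 3200: Q = 175.907.
dQ/dY = 2.65/(2√Y) = 0.0234229 at this income.
η = (dQ/dY)·(Y/Q) = 0.0234229 × (3200/175.907) = 0.43.

0.43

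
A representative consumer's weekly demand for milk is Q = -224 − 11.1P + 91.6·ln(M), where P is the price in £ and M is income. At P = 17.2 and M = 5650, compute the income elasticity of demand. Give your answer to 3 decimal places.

0.243

At P = 17.2, M = 5650: Q = 376.450.
Holding P constant, ∂Q/∂M = 91.6/M = 0.0162124.
η_M = (∂Q/∂M)·(M/Q) = 0.0162124 × (5650/376.450) = 0.243.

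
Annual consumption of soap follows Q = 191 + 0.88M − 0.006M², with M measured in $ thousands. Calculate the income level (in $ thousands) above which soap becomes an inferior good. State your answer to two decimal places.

dQ/dM = 0.88 − 0.012M.
The good is inferior where dQ/dM < 0. Setting dQ/dM = 0 gives M = 0.88 / 0.012 = 73.33.

73.33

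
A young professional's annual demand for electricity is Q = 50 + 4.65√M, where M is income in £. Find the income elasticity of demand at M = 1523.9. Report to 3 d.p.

0.392

At M = 1523.9: Q = 231.523.
dQ/dM = 4.65/(2√M) = 0.0595586 at this income.
η = (dQ/dM)·(M/Q) = 0.0595586 × (1523.9/231.523) = 0.392.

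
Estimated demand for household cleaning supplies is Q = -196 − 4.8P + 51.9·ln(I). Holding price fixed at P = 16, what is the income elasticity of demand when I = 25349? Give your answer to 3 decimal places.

At P = 16, I = 25349: Q = 253.492.
Holding P constant, ∂Q/∂I = 51.9/I = 0.00204742.
η_I = (∂Q/∂I)·(I/Q) = 0.00204742 × (25349/253.492) = 0.205.

0.205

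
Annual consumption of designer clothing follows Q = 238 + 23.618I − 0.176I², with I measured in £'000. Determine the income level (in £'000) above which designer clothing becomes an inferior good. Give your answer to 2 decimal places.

67.10

dQ/dI = 23.618 − 0.352I.
The good is inferior where dQ/dI < 0. Setting dQ/dI = 0 gives I = 23.618 / 0.352 = 67.10.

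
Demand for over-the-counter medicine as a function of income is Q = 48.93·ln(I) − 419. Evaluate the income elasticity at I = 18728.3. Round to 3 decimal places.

At I = 18728.3: Q = 62.363.
dQ/dI = 48.93/I = 0.00261262 at this income.
η = (dQ/dI)·(I/Q) = 0.00261262 × (18728.3/62.363) = 0.785.

0.785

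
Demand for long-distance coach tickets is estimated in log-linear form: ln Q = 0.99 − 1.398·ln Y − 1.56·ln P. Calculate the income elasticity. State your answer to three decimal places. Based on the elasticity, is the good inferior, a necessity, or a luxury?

In a log-linear demand, the coefficient on ln Y is the income elasticity.
So η = -1.398.
η < 0 ⇒ inferior good.

-1.398 (inferior good)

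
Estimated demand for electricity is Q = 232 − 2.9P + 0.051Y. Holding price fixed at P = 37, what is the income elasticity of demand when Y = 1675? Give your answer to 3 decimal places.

0.407

At P = 37, Y = 1675: Q = 210.125.
Holding P constant, ∂Q/∂Y = 0.051.
η_Y = (∂Q/∂Y)·(Y/Q) = 0.051 × (1675/210.125) = 0.407.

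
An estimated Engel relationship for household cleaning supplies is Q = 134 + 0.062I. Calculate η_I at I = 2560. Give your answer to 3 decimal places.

At I = 2560: Q = 292.720.
dQ/dI = 0.062.
η = (dQ/dI)·(I/Q) = 0.062 × (2560/292.720) = 0.542.

0.542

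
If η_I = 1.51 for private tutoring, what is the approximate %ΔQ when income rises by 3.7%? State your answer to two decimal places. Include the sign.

%ΔQ ≈ η × %ΔI = 1.51 × 3.7% = 5.59%.

5.59%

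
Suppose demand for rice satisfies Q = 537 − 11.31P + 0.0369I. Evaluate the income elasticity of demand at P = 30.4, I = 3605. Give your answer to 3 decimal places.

At P = 30.4, I = 3605: Q = 326.201.
Holding P constant, ∂Q/∂I = 0.0369.
η_I = (∂Q/∂I)·(I/Q) = 0.0369 × (3605/326.201) = 0.408.

0.408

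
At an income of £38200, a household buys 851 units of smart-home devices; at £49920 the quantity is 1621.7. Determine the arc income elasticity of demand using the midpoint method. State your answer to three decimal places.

ΔQ = 1621.7 − 851 = 770.7; midpoint Q̄ = (851 + 1621.7)/2 = 1236.35.
ΔI = 49920 − 38200 = 11720; midpoint Ī = (38200 + 49920)/2 = 44060.
η = (ΔQ/Q̄) ÷ (ΔI/Ī) = (770.7/1236.35) ÷ (11720/44060) = 2.343.

2.343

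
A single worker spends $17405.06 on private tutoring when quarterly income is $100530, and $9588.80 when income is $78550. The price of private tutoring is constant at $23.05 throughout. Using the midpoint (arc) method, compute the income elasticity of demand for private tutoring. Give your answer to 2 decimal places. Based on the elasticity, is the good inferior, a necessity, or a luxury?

2.36 (luxury)

With a constant price, Q₁ = 17405.06/23.05 = 755.100 and Q₂ = 9588.80/23.05 = 416.000 (equivalently, work directly with expenditure since P cancels).
Midpoint %ΔQ = (9588.80 − 17405.06)/13496.93 = -0.57911; midpoint %ΔI = (78550 − 100530)/89540 = -0.24548.
η = -0.57911 / -0.24548 = 2.36.
η > 1 ⇒ luxury.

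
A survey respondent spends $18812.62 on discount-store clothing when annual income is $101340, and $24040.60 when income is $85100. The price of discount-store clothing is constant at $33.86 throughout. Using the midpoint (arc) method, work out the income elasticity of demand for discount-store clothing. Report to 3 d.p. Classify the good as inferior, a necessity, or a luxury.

-1.401 (inferior good)

With a constant price, Q₁ = 18812.62/33.86 = 555.600 and Q₂ = 24040.60/33.86 = 710.000 (equivalently, work directly with expenditure since P cancels).
Midpoint %ΔQ = (24040.60 − 18812.62)/21426.61 = 0.24399; midpoint %ΔI = (85100 − 101340)/93220 = -0.17421.
η = 0.24399 / -0.17421 = -1.401.
η < 0 ⇒ inferior good.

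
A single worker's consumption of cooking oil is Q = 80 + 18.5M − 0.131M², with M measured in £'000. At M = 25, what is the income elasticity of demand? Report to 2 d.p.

0.65

At M = 25: Q = 460.6250.
dQ/dM = 18.5 − 0.262M = 11.95000.
η = (dQ/dM)·(M/Q) = 11.95000 × (25/460.6250) = 0.65.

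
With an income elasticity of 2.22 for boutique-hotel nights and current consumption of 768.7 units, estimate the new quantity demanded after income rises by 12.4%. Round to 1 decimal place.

%ΔQ ≈ η × %ΔI = 2.22 × 12.4% = 27.528%.
New Q ≈ 768.7 × (1 + 0.27528) = 980.3.

980.3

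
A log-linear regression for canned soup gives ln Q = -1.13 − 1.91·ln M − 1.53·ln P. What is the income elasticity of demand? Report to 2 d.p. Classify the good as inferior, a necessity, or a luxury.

In a log-linear demand, the coefficient on ln M is the income elasticity.
So η = -1.91.
η < 0 ⇒ inferior good.

-1.91 (inferior good)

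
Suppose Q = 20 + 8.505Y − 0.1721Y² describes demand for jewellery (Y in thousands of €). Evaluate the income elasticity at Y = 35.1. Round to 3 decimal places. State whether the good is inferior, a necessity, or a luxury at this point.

At Y = 35.1: Q = 106.4966.
dQ/dY = 8.505 − 0.3442Y = -3.57642.
η = (dQ/dY)·(Y/Q) = -3.57642 × (35.1/106.4966) = -1.179.
η < 0 ⇒ inferior good.

-1.179 (inferior good)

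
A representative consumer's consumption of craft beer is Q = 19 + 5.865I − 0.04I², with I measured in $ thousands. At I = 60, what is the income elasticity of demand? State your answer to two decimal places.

0.28

At I = 60: Q = 226.9000.
dQ/dI = 5.865 − 0.08I = 1.06500.
η = (dQ/dI)·(I/Q) = 1.06500 × (60/226.9000) = 0.28.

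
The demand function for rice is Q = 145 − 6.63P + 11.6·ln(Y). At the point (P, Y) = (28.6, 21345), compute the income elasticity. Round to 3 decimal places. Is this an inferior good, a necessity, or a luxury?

At P = 28.6, Y = 21345: Q = 71.017.
Holding P constant, ∂Q/∂Y = 11.6/Y = 0.000543453.
η_Y = (∂Q/∂Y)·(Y/Q) = 0.000543453 × (21345/71.017) = 0.163.
Since 0 < η < 1, this is a necessity.

0.163 (necessity)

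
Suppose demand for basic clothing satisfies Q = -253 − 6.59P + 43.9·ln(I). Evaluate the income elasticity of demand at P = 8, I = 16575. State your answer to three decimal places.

0.363

At P = 8, I = 16575: Q = 120.797.
Holding P constant, ∂Q/∂I = 43.9/I = 0.00264857.
η_I = (∂Q/∂I)·(I/Q) = 0.00264857 × (16575/120.797) = 0.363.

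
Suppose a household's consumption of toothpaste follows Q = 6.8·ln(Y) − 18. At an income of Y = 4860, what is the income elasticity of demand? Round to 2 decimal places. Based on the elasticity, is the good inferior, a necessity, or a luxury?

0.17 (necessity)

At Y = 4860: Q = 39.724.
dQ/dY = 6.8/Y = 0.00139918 at this income.
η = (dQ/dY)·(Y/Q) = 0.00139918 × (4860/39.724) = 0.17.
Since 0 < η < 1, the good is a necessity.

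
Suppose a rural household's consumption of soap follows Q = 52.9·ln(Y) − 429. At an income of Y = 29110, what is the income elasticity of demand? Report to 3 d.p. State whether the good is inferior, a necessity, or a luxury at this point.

0.461 (necessity)

At Y = 29110: Q = 114.750.
dQ/dY = 52.9/Y = 0.00181724 at this income.
η = (dQ/dY)·(Y/Q) = 0.00181724 × (29110/114.750) = 0.461.
Since 0 < η < 1, the good is a necessity.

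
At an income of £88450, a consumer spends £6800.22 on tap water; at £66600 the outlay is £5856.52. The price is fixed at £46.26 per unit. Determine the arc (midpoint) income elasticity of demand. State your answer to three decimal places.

With a constant price, Q₁ = 6800.22/46.26 = 147.000 and Q₂ = 5856.52/46.26 = 126.600 (equivalently, work directly with expenditure since P cancels).
Midpoint %ΔQ = (5856.52 − 6800.22)/6328.37 = -0.14912; midpoint %ΔI = (66600 − 88450)/77525 = -0.28184.
η = -0.14912 / -0.28184 = 0.529.

0.529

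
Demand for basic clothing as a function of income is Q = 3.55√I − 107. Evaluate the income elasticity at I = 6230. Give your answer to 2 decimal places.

At I = 6230: Q = 173.203.
dQ/dI = 3.55/(2√I) = 0.0224882 at this income.
η = (dQ/dI)·(I/Q) = 0.0224882 × (6230/173.203) = 0.81.

0.81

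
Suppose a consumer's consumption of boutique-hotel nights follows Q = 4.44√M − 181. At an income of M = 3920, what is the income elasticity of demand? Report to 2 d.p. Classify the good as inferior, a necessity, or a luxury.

1.43 (luxury)

At M = 3920: Q = 96.988.
dQ/dM = 4.44/(2√M) = 0.0354576 at this income.
η = (dQ/dM)·(M/Q) = 0.0354576 × (3920/96.988) = 1.43.
Since η > 1, the good is a luxury.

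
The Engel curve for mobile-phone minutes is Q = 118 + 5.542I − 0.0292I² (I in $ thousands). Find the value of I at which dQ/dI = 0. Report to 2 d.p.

94.90

dQ/dI = 5.542 − 0.0584I.
The good is inferior where dQ/dI < 0. Setting dQ/dI = 0 gives I = 5.542 / 0.0584 = 94.90.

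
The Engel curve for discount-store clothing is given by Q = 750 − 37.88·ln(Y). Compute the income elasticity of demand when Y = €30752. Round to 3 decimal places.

At Y = 30752: Q = 358.559.
dQ/dY = -37.88/Y = -0.00123179 at this income.
η = (dQ/dY)·(Y/Q) = -0.00123179 × (30752/358.559) = -0.106.

-0.106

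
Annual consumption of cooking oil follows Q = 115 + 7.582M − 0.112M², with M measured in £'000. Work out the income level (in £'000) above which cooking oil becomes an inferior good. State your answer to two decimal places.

dQ/dM = 7.582 − 0.224M.
The good is inferior where dQ/dM < 0. Setting dQ/dM = 0 gives M = 7.582 / 0.224 = 33.85.

33.85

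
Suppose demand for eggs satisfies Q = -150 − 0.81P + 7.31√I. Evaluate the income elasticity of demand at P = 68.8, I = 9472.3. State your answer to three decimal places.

0.703

At P = 68.8, I = 9472.3: Q = 505.723.
Holding P constant, ∂Q/∂I = 7.31/(2√I) = 0.0375543.
η_I = (∂Q/∂I)·(I/Q) = 0.0375543 × (9472.3/505.723) = 0.703.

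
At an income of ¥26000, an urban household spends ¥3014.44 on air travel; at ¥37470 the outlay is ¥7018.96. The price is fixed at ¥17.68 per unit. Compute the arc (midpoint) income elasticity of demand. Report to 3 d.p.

With a constant price, Q₁ = 3014.44/17.68 = 170.500 and Q₂ = 7018.96/17.68 = 397.000 (equivalently, work directly with expenditure since P cancels).
Midpoint %ΔQ = (7018.96 − 3014.44)/5016.70 = 0.79824; midpoint %ΔI = (37470 − 26000)/31735 = 0.36143.
η = 0.79824 / 0.36143 = 2.209.

2.209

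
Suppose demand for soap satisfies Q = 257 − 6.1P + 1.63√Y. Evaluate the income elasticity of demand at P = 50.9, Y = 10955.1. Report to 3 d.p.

At P = 50.9, Y = 10955.1: Q = 117.117.
Holding P constant, ∂Q/∂Y = 1.63/(2√Y) = 0.00778663.
η_Y = (∂Q/∂Y)·(Y/Q) = 0.00778663 × (10955.1/117.117) = 0.728.

0.728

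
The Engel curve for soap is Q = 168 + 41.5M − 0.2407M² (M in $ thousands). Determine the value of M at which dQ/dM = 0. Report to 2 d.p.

86.21

dQ/dM = 41.5 − 0.4814M.
The good is inferior where dQ/dM < 0. Setting dQ/dM = 0 gives M = 41.5 / 0.4814 = 86.21.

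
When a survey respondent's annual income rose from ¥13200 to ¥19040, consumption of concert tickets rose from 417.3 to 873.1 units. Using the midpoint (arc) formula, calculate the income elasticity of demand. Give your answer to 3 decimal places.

1.950

ΔQ = 873.1 − 417.3 = 455.8; midpoint Q̄ = (417.3 + 873.1)/2 = 645.2.
ΔI = 19040 − 13200 = 5840; midpoint Ī = (13200 + 19040)/2 = 16120.
η = (ΔQ/Q̄) ÷ (ΔI/Ī) = (455.8/645.2) ÷ (5840/16120) = 1.950.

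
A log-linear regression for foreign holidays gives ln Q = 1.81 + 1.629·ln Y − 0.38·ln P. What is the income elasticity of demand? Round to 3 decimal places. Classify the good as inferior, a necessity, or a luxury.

In a log-linear demand, the coefficient on ln Y is the income elasticity.
So η = 1.629.
η > 1 ⇒ luxury.

1.629 (luxury)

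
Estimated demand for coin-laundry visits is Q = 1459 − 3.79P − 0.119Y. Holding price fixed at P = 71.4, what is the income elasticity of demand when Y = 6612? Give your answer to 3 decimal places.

-1.959

At P = 71.4, Y = 6612: Q = 401.566.
Holding P constant, ∂Q/∂Y = −0.119.
η_Y = (∂Q/∂Y)·(Y/Q) = -0.119 × (6612/401.566) = -1.959.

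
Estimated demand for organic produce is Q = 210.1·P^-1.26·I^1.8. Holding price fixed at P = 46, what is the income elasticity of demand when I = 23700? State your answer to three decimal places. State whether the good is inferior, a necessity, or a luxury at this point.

For a multiplicative demand Q = A·P^α·I^β, the income elasticity is β everywhere.
Here β = 1.8, so η = 1.800.
Since η > 1, this is a luxury.

1.800 (luxury)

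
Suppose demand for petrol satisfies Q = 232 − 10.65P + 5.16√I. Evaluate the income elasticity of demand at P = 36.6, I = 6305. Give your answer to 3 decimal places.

0.813

At P = 36.6, I = 6305: Q = 251.935.
Holding P constant, ∂Q/∂I = 5.16/(2√I) = 0.0324921.
η_I = (∂Q/∂I)·(I/Q) = 0.0324921 × (6305/251.935) = 0.813.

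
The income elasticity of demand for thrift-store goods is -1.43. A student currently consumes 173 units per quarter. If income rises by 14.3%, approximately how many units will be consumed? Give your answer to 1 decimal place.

137.6

%ΔQ ≈ η × %ΔI = -1.43 × 14.3% = -20.449%.
New Q ≈ 173 × (1 − 0.20449) = 137.6.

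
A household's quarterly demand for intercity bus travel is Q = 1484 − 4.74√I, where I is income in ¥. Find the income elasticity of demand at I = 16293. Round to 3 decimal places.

-0.344

At I = 16293: Q = 878.967.
dQ/dI = -4.74/(2√I) = -0.0185673 at this income.
η = (dQ/dI)·(I/Q) = -0.0185673 × (16293/878.967) = -0.344.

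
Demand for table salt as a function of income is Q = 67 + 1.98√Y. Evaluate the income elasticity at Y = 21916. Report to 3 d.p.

At Y = 21916: Q = 360.120.
dQ/dY = 1.98/(2√Y) = 0.00668736 at this income.
η = (dQ/dY)·(Y/Q) = 0.00668736 × (21916/360.120) = 0.407.

0.407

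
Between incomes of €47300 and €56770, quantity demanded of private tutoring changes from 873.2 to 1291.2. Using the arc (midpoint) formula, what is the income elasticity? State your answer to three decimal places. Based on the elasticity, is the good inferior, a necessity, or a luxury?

ΔQ = 1291.2 − 873.2 = 418; midpoint Q̄ = (873.2 + 1291.2)/2 = 1082.2.
ΔI = 56770 − 47300 = 9470; midpoint Ī = (47300 + 56770)/2 = 52035.
η = (ΔQ/Q̄) ÷ (ΔI/Ī) = (418/1082.2) ÷ (9470/52035) = 2.122.
η > 1 ⇒ luxury.

2.122 (luxury)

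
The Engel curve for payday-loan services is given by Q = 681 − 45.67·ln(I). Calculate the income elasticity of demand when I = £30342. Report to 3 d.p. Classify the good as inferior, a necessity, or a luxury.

-0.218 (inferior good)

At I = 30342: Q = 209.672.
dQ/dI = -45.67/I = -0.00150517 at this income.
η = (dQ/dI)·(I/Q) = -0.00150517 × (30342/209.672) = -0.218.
Since η < 0, the good is an inferior good.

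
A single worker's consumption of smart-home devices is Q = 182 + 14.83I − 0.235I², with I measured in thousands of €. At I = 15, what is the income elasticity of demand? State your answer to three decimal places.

At I = 15: Q = 351.5750.
dQ/dI = 14.83 − 0.47I = 7.78000.
η = (dQ/dI)·(I/Q) = 7.78000 × (15/351.5750) = 0.332.

0.332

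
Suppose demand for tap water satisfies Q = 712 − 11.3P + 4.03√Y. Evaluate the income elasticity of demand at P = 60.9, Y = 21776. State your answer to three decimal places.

0.481

At P = 60.9, Y = 21776: Q = 618.525.
Holding P constant, ∂Q/∂Y = 4.03/(2√Y) = 0.0136548.
η_Y = (∂Q/∂Y)·(Y/Q) = 0.0136548 × (21776/618.525) = 0.481.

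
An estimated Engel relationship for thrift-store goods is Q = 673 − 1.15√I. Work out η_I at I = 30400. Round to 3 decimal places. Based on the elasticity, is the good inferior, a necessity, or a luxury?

At I = 30400: Q = 472.491.
dQ/dI = -1.15/(2√I) = -0.00329785 at this income.
η = (dQ/dI)·(I/Q) = -0.00329785 × (30400/472.491) = -0.212.
Since η < 0, the good is an inferior good.

-0.212 (inferior good)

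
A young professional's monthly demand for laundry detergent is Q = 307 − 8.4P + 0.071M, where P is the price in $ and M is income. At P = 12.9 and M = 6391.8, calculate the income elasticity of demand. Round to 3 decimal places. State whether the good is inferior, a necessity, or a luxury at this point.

At P = 12.9, M = 6391.8: Q = 652.458.
Holding P constant, ∂Q/∂M = 0.071.
η_M = (∂Q/∂M)·(M/Q) = 0.071 × (6391.8/652.458) = 0.696.
Since 0 < η < 1, this is a necessity.

0.696 (necessity)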